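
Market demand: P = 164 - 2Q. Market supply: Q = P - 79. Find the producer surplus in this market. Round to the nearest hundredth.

401.39

Rewriting supply in inverse form: P = 79 + Q.
Equilibrium: 164 - 2Q = 79 + Q, so Q* = 28.3333 and P* = 107.3333.
Producer surplus is the triangle above supply below P*: (1/2)(28.3333)(107.3333 - 79) = (1/2)(28.3333)(28.3333) = 401.3889.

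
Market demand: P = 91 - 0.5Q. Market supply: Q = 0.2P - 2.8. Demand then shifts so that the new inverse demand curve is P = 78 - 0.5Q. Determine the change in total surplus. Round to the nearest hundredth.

Rewriting supply in inverse form: P = 14 + 5Q.
Initial equilibrium: Q_0 = 14, P_0 = 84; CS_0 = (1/2)(14)(7) = 49, PS_0 = (1/2)(14)(70) = 490.
New equilibrium: 78 - 0.5Q = 14 + 5Q gives Q_1 = 11.6364, P_1 = 72.1818; CS_1 = 33.8512, PS_1 = 338.5124.
Change in total surplus = (33.8512 + 338.5124) - (49 + 490) = -166.6364.

-166.64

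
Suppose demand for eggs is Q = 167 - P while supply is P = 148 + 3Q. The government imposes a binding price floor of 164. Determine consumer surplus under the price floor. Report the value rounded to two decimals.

4.50

Rewriting demand in inverse form: P = 167 - Q.
Without the control, 167 - Q = 148 + 3Q so Q* = 4.75 and P* = 162.25.
At P = 164, buyers demand (167 - 164)/1 = 3 while sellers would supply more, so the quantity traded is 3 at price 164.
CS is the triangle under demand above 164: (1/2)(3)(167 - 164) = 4.5.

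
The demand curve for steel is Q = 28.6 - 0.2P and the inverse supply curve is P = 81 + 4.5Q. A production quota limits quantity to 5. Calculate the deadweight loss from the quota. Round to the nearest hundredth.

Rewriting demand in inverse form: P = 143 - 5Q.
Without the quota, 143 - 5Q = 81 + 4.5Q gives Q* = 6.5263.
At Q = 5 the demand price is 143 - 5(5) = 118 and the supply price is 81 + 4.5(5) = 103.5.
Deadweight loss is the triangle between the curves from 5 to 6.5263: (1/2)(118 - 103.5)(6.5263 - 5) = 11.0658.

11.07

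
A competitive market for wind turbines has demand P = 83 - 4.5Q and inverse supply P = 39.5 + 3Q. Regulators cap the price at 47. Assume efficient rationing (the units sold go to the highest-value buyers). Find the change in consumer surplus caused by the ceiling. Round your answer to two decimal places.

0.25

Without the control, 83 - 4.5Q = 39.5 + 3Q so Q* = 5.8 and P* = 56.9.
At the ceiling price 47, quantity supplied is (47 - 39.5)/3 = 2.5; supply is the short side, so Q = 2.5 trades at P = 47.
CS goes from (1/2)(5.8)(26.1) = 75.69 to 75.9375 (computed as (83 - 47)(2.5) - (1/2)(4.5)(2.5)^2), a change of 0.2475.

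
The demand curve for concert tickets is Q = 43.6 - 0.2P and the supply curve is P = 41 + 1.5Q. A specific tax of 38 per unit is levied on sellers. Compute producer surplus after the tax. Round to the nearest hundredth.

Rewriting demand in inverse form: P = 218 - 5Q.
Without the tax, 218 - 5Q = 41 + 1.5Q so Q* = 27.2308 and P* = 81.8462.
With the tax, sellers need 38 more per unit: 218 - 5Q = 41 + 1.5Q + 38, so Q_t = 21.3846. Buyers pay P_b = 111.0769; sellers receive P_s = P_b - 38 = 73.0769.
Producer surplus is the triangle above supply below P_s: (1/2)(21.3846)(73.0769 - 41) = 342.9763.

342.98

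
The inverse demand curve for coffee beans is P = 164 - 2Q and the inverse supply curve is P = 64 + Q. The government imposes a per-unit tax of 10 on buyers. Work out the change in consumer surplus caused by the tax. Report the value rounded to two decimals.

-211.11

Pre-tax equilibrium: 164 - 2Q = 64 + Q gives Q* = 33.3333, P* = 97.3333.
A tax on buyers shifts demand down by 10: (164 - 10) - 2Q = 64 + Q, so Q_t = 30. Buyers pay P_b = 104; sellers receive P_s = P_b - 10 = 94.
Consumers lose the trapezoid between P* and P_b out to Q_t plus the triangle from Q_t to Q*: change in CS = 900 - 1111.1111 = -211.1111.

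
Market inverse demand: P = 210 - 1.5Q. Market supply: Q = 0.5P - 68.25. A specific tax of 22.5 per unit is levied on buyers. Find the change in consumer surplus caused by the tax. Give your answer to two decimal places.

Rewriting supply in inverse form: P = 136.5 + 2Q.
Without the tax, 210 - 1.5Q = 136.5 + 2Q so Q* = 21 and P* = 178.5.
A tax on buyers shifts demand down by 22.5: (210 - 22.5) - 1.5Q = 136.5 + 2Q, so Q_t = 14.5714. Buyers pay P_b = 188.1429; sellers receive P_s = P_b - 22.5 = 165.6429.
CS falls from (1/2)(21)(31.5) = 330.75 to (1/2)(14.5714)(21.8571) = 159.2449, a change of -171.5051.

-171.51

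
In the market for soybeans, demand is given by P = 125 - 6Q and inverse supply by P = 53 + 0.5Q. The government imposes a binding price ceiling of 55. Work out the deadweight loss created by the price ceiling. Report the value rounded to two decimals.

Free-market equilibrium: 125 - 6Q = 53 + 0.5Q gives Q* = 11.0769, P* = 58.5385.
At the ceiling price 55, quantity supplied is (55 - 53)/0.5 = 4; supply is the short side, so Q = 4 trades at P = 55.
At Q = 4 the demand price is 101 and the supply price is 55. Deadweight loss is the triangle between the curves from 4 to 11.0769: (1/2)(101 - 55)(11.0769 - 4) = 162.7692.

162.77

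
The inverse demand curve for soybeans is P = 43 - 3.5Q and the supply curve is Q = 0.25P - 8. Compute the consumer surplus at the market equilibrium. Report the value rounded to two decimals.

3.76

Rewriting supply in inverse form: P = 32 + 4Q.
Setting demand equal to supply, 11 = 7.5Q, so Q* = 1.4667 and P* = 37.8667.
The demand choke price is 43, so CS = (1/2)(Q*)(43 - P*) = (1/2)(1.4667)(5.1333) = 3.7644.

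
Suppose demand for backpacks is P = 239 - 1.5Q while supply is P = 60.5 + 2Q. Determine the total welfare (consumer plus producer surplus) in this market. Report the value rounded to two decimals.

Set 239 - 1.5Q = 60.5 + 2Q, which gives 178.5 = 3.5Q, so Q* = 51 and P* = 239 - 1.5(51) = 162.5.
CS = (1/2)(51)(76.5) = 1950.75 and PS = (1/2)(51)(102) = 2601, so total surplus = 4551.75.

4551.75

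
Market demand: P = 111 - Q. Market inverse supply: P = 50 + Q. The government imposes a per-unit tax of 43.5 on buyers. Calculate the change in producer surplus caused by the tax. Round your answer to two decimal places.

-426.84

Pre-tax equilibrium: 111 - Q = 50 + Q gives Q* = 30.5, P* = 80.5.
A tax on buyers shifts demand down by 43.5: (111 - 43.5) - Q = 50 + Q, so Q_t = 8.75. Buyers pay P_b = 102.25; sellers receive P_s = P_b - 43.5 = 58.75.
Producers lose the trapezoid between P_s and P* out to Q_t plus the triangle from Q_t to Q*: change in PS = 38.2812 - 465.125 = -426.8438.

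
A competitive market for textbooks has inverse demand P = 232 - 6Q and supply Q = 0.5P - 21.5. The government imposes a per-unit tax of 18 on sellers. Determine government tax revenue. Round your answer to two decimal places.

Rewriting supply in inverse form: P = 43 + 2Q.
Without the tax, 232 - 6Q = 43 + 2Q so Q* = 23.625 and P* = 90.25.
With the tax, sellers need 18 more per unit: 232 - 6Q = 43 + 2Q + 18, so Q_t = 21.375. Buyers pay P_b = 103.75; sellers receive P_s = P_b - 18 = 85.75.
Revenue is the tax times quantity traded: 18 x 21.375 = 384.75.

384.75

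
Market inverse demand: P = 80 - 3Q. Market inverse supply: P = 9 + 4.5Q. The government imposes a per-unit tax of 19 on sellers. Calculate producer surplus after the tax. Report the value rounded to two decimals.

Without the tax, 80 - 3Q = 9 + 4.5Q so Q* = 9.4667 and P* = 51.6.
A tax on sellers shifts supply up by 19: 80 - 3Q = 9 + 4.5Q + 19, so Q_t = 6.9333. Buyers pay P_b = 59.2; sellers receive P_s = P_b - 19 = 40.2.
PS = (1/2)(Q_t)(P_s - 9) = (1/2)(6.9333)(31.2) = 108.16.

108.16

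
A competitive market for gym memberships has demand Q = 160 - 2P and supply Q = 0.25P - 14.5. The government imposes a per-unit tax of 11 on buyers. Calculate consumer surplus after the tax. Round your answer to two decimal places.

1.49

Rewriting demand in inverse form: P = 80 - 0.5Q.
Rewriting supply in inverse form: P = 58 + 4Q.
Pre-tax equilibrium: 80 - 0.5Q = 58 + 4Q gives Q* = 4.8889, P* = 77.5556.
With the tax, buyers' net willingness to pay falls by 11: (80 - 11) - 0.5Q = 58 + 4Q, so Q_t = 2.4444. Buyers pay P_b = 78.7778; sellers receive P_s = P_b - 11 = 67.7778.
Consumer surplus is the triangle under demand above P_b: (1/2)(2.4444)(80 - 78.7778) = 1.4938.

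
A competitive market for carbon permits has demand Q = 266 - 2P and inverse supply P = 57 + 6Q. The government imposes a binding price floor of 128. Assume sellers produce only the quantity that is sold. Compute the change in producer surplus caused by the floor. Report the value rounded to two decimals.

Rewriting demand in inverse form: P = 133 - 0.5Q.
Without the control, 133 - 0.5Q = 57 + 6Q so Q* = 11.6923 and P* = 127.1538.
At the floor price 128, quantity demanded is (133 - 128)/0.5 = 10; demand is the short side, so Q = 10 trades at P = 128.
PS goes from (1/2)(11.6923)(70.1538) = 410.1302 to 410 (computed as (128 - 57)(10) - (1/2)(6)(10)^2), a change of -0.1302.

-0.13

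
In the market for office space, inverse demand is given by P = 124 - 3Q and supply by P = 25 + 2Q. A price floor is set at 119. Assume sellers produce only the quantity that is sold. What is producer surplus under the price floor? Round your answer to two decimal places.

153.89

Free-market equilibrium: 124 - 3Q = 25 + 2Q gives Q* = 19.8, P* = 64.6.
At P = 119, buyers demand (124 - 119)/3 = 1.6667 while sellers would supply more, so the quantity traded is 1.6667 at price 119.
The supply price at Q = 1.6667 is 28.3333. PS is the trapezoid between 119 and supply over [0, 1.6667]: (1/2)[(119 - 25) + (119 - 28.3333)](1.6667) = 153.8889.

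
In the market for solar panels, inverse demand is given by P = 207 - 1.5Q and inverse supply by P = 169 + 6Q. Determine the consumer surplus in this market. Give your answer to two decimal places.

19.25

Equilibrium: 207 - 1.5Q = 169 + 6Q, so Q* = 5.0667 and P* = 199.4.
CS is the area between the demand curve and P* from 0 to Q*: (1/2)(5.0667)(7.6) = 19.2533.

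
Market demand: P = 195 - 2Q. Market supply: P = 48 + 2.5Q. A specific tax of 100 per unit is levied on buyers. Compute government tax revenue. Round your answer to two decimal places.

1044.44

Without the tax, 195 - 2Q = 48 + 2.5Q so Q* = 32.6667 and P* = 129.6667.
With the tax, buyers' net willingness to pay falls by 100: (195 - 100) - 2Q = 48 + 2.5Q, so Q_t = 10.4444. Buyers pay P_b = 174.1111; sellers receive P_s = P_b - 100 = 74.1111.
Tax revenue = t x Q_t = 100 x 10.4444 = 1044.4444.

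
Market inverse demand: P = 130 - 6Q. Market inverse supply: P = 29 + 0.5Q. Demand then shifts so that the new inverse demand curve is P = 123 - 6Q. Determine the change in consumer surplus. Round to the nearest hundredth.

Initial equilibrium: Q_0 = 15.5385, P_0 = 36.7692; CS_0 = (1/2)(15.5385)(93.2308) = 724.3314, PS_0 = (1/2)(15.5385)(7.7692) = 60.3609.
New equilibrium: 123 - 6Q = 29 + 0.5Q gives Q_1 = 14.4615, P_1 = 36.2308; CS_1 = 627.4083, PS_1 = 52.284.
Change in consumer surplus = 627.4083 - 724.3314 = -96.9231.

-96.92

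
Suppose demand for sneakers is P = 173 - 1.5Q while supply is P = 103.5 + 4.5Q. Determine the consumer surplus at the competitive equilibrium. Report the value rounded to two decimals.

100.63

Set 173 - 1.5Q = 103.5 + 4.5Q, which gives 69.5 = 6Q, so Q* = 11.5833 and P* = 173 - 1.5(11.5833) = 155.625.
The demand choke price is 173, so CS = (1/2)(Q*)(173 - P*) = (1/2)(11.5833)(17.375) = 100.6302.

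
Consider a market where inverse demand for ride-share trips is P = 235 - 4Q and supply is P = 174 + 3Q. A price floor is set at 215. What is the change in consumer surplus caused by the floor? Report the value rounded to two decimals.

Free-market equilibrium: 235 - 4Q = 174 + 3Q gives Q* = 8.7143, P* = 200.1429.
At the floor price 215, quantity demanded is (235 - 215)/4 = 5; demand is the short side, so Q = 5 trades at P = 215.
CS goes from (1/2)(8.7143)(34.8571) = 151.8776 to 50 (computed as (235 - 215)(5) - (1/2)(4)(5)^2), a change of -101.8776.

-101.88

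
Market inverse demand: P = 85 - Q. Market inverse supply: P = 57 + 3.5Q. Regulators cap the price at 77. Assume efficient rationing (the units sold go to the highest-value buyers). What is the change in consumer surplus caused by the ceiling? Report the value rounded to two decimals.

10.03

Without the control, 85 - Q = 57 + 3.5Q so Q* = 6.2222 and P* = 78.7778.
At P = 77, sellers supply (77 - 57)/3.5 = 5.7143 while buyers want more, so the quantity traded is 5.7143 at price 77.
CS goes from (1/2)(6.2222)(6.2222) = 19.358 to 29.3878 (computed as (85 - 77)(5.7143) - (1/2)(1)(5.7143)^2), a change of 10.0297.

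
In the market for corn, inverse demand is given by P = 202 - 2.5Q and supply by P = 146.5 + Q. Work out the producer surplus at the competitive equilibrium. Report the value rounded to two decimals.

Equilibrium: 202 - 2.5Q = 146.5 + Q, so Q* = 15.8571 and P* = 162.3571.
PS is the area between P* and the supply curve from 0 to Q*: (1/2)(15.8571)(15.8571) = 125.7245.

125.72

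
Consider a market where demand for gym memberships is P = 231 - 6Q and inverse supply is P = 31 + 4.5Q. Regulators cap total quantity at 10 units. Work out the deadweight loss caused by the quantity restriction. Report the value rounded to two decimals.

429.76

Without the quota, 231 - 6Q = 31 + 4.5Q gives Q* = 19.0476.
At Q = 10 the demand price is 231 - 6(10) = 171 and the supply price is 31 + 4.5(10) = 76.
Deadweight loss is the triangle between the curves from 10 to 19.0476: (1/2)(171 - 76)(19.0476 - 10) = 429.7619.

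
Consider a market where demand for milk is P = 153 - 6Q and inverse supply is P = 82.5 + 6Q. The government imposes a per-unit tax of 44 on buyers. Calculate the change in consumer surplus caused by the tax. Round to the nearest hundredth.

Pre-tax equilibrium: 153 - 6Q = 82.5 + 6Q gives Q* = 5.875, P* = 117.75.
A tax on buyers shifts demand down by 44: (153 - 44) - 6Q = 82.5 + 6Q, so Q_t = 2.2083. Buyers pay P_b = 139.75; sellers receive P_s = P_b - 44 = 95.75.
Consumers lose the trapezoid between P* and P_b out to Q_t plus the triangle from Q_t to Q*: change in CS = 14.6302 - 103.5469 = -88.9167.

-88.92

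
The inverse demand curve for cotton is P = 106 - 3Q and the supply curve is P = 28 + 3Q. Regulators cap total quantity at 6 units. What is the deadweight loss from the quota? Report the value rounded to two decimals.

Unrestricted equilibrium: Q* = (106 - 28)/(3 + 3) = 13.
At Q = 6 the demand price is 106 - 3(6) = 88 and the supply price is 28 + 3(6) = 46.
Deadweight loss is the triangle between the curves from 6 to 13: (1/2)(88 - 46)(13 - 6) = 147.

147.00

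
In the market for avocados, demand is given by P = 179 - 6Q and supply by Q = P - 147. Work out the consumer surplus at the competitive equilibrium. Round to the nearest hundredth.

Rewriting supply in inverse form: P = 147 + Q.
Set 179 - 6Q = 147 + Q, which gives 32 = 7Q, so Q* = 4.5714 and P* = 179 - 6(4.5714) = 151.5714.
The demand choke price is 179, so CS = (1/2)(Q*)(179 - P*) = (1/2)(4.5714)(27.4286) = 62.6939.

62.69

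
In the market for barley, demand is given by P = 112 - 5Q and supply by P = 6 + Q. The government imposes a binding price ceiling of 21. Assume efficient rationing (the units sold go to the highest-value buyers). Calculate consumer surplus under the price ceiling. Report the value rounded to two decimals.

802.50

Without the control, 112 - 5Q = 6 + Q so Q* = 17.6667 and P* = 23.6667.
At P = 21, sellers supply (21 - 6)/1 = 15 while buyers want more, so the quantity traded is 15 at price 21.
The demand price at Q = 15 is 37. CS is the trapezoid between demand and 21 over [0, 15]: (1/2)[(112 - 21) + (37 - 21)](15) = 802.5.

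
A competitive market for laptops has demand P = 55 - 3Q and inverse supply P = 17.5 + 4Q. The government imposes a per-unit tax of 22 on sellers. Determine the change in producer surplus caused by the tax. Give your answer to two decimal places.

-47.59

Without the tax, 55 - 3Q = 17.5 + 4Q so Q* = 5.3571 and P* = 38.9286.
A tax on sellers shifts supply up by 22: 55 - 3Q = 17.5 + 4Q + 22, so Q_t = 2.2143. Buyers pay P_b = 48.3571; sellers receive P_s = P_b - 22 = 26.3571.
PS falls from (1/2)(5.3571)(21.4286) = 57.398 to (1/2)(2.2143)(8.8571) = 9.8061, a change of -47.5918.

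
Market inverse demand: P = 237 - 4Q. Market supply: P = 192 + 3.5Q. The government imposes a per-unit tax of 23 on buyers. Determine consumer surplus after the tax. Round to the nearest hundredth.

Without the tax, 237 - 4Q = 192 + 3.5Q so Q* = 6 and P* = 213.
With the tax, buyers' net willingness to pay falls by 23: (237 - 23) - 4Q = 192 + 3.5Q, so Q_t = 2.9333. Buyers pay P_b = 225.2667; sellers receive P_s = P_b - 23 = 202.2667.
CS = (1/2)(Q_t)(237 - P_b) = (1/2)(2.9333)(11.7333) = 17.2089.

17.21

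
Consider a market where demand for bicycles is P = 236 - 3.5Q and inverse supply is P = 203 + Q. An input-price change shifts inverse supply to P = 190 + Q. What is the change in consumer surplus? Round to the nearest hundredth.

Initial equilibrium: Q_0 = 7.3333, P_0 = 210.3333; CS_0 = (1/2)(7.3333)(25.6667) = 94.1111, PS_0 = (1/2)(7.3333)(7.3333) = 26.8889.
New equilibrium: 236 - 3.5Q = 190 + Q gives Q_1 = 10.2222, P_1 = 200.2222; CS_1 = 182.8642, PS_1 = 52.2469.
Change in consumer surplus = 182.8642 - 94.1111 = 88.7531.

88.75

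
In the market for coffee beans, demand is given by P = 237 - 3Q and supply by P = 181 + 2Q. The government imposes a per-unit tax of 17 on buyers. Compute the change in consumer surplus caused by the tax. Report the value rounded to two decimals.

-96.90

Without the tax, 237 - 3Q = 181 + 2Q so Q* = 11.2 and P* = 203.4.
A tax on buyers shifts demand down by 17: (237 - 17) - 3Q = 181 + 2Q, so Q_t = 7.8. Buyers pay P_b = 213.6; sellers receive P_s = P_b - 17 = 196.6.
Consumers lose the trapezoid between P* and P_b out to Q_t plus the triangle from Q_t to Q*: change in CS = 91.26 - 188.16 = -96.9.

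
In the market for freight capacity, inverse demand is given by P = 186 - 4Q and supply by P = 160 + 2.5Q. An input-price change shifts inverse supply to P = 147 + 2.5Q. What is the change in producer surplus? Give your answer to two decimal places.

Initial equilibrium: Q_0 = 4, P_0 = 170; CS_0 = (1/2)(4)(16) = 32, PS_0 = (1/2)(4)(10) = 20.
New equilibrium: 186 - 4Q = 147 + 2.5Q gives Q_1 = 6, P_1 = 162; CS_1 = 72, PS_1 = 45.
Change in producer surplus = 45 - 20 = 25.

25.00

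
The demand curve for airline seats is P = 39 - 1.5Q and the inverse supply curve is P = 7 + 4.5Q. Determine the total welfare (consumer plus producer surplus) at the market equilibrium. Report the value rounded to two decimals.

85.33

Equilibrium: 39 - 1.5Q = 7 + 4.5Q, so Q* = 5.3333 and P* = 31.
CS = (1/2)(5.3333)(8) = 21.3333 and PS = (1/2)(5.3333)(24) = 64, so total surplus = 85.3333.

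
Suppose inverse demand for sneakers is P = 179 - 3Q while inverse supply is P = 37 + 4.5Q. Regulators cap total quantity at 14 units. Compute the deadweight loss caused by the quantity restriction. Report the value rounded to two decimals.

91.27

Without the quota, 179 - 3Q = 37 + 4.5Q gives Q* = 18.9333.
At Q = 14 the demand price is 179 - 3(14) = 137 and the supply price is 37 + 4.5(14) = 100.
DWL = (1/2)(gap between curves at 14) x (Q* - 14) = (1/2)(37)(4.9333) = 91.2667.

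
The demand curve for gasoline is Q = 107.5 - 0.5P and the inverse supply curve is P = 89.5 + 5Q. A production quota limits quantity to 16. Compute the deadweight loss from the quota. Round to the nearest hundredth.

Rewriting demand in inverse form: P = 215 - 2Q.
Unrestricted equilibrium: Q* = (215 - 89.5)/(2 + 5) = 17.9286.
At Q = 16 the demand price is 215 - 2(16) = 183 and the supply price is 89.5 + 5(16) = 169.5.
DWL = (1/2)(gap between curves at 16) x (Q* - 16) = (1/2)(13.5)(1.9286) = 13.0179.

13.02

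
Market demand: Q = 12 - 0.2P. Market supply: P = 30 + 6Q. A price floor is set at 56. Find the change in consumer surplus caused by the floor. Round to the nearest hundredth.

-17.00

Rewriting demand in inverse form: P = 60 - 5Q.
Free-market equilibrium: 60 - 5Q = 30 + 6Q gives Q* = 2.7273, P* = 46.3636.
At the floor price 56, quantity demanded is (60 - 56)/5 = 0.8; demand is the short side, so Q = 0.8 trades at P = 56.
CS goes from (1/2)(2.7273)(13.6364) = 18.595 to 1.6 (computed as (60 - 56)(0.8) - (1/2)(5)(0.8)^2), a change of -16.995.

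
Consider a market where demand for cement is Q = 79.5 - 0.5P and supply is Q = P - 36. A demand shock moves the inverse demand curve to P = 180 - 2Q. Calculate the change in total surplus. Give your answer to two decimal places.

934.50

Rewriting demand in inverse form: P = 159 - 2Q.
Rewriting supply in inverse form: P = 36 + Q.
Initial equilibrium: Q_0 = 41, P_0 = 77; CS_0 = (1/2)(41)(82) = 1681, PS_0 = (1/2)(41)(41) = 840.5.
New equilibrium: 180 - 2Q = 36 + Q gives Q_1 = 48, P_1 = 84; CS_1 = 2304, PS_1 = 1152.
Change in total surplus = (2304 + 1152) - (1681 + 840.5) = 934.5.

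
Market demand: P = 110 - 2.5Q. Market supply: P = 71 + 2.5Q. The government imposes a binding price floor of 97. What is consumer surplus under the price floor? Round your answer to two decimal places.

Free-market equilibrium: 110 - 2.5Q = 71 + 2.5Q gives Q* = 7.8, P* = 90.5.
At P = 97, buyers demand (110 - 97)/2.5 = 5.2 while sellers would supply more, so the quantity traded is 5.2 at price 97.
CS is the triangle under demand above 97: (1/2)(5.2)(110 - 97) = 33.8.

33.80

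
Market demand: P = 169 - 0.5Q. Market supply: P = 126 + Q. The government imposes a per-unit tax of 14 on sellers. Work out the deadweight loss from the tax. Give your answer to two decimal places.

65.33

Without the tax, 169 - 0.5Q = 126 + Q so Q* = 28.6667 and P* = 154.6667.
A tax on sellers shifts supply up by 14: 169 - 0.5Q = 126 + Q + 14, so Q_t = 19.3333. Buyers pay P_b = 159.3333; sellers receive P_s = P_b - 14 = 145.3333.
The welfare triangle lost has base Q* - Q_t = 9.3333 and height t = 14, so DWL = (1/2)(9.3333)(14) = 65.3333.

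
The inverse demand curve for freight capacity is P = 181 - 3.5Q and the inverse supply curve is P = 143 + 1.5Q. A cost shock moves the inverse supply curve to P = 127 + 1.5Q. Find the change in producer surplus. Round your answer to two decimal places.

Initial equilibrium: Q_0 = 7.6, P_0 = 154.4; CS_0 = (1/2)(7.6)(26.6) = 101.08, PS_0 = (1/2)(7.6)(11.4) = 43.32.
New equilibrium: 181 - 3.5Q = 127 + 1.5Q gives Q_1 = 10.8, P_1 = 143.2; CS_1 = 204.12, PS_1 = 87.48.
Change in producer surplus = 87.48 - 43.32 = 44.16.

44.16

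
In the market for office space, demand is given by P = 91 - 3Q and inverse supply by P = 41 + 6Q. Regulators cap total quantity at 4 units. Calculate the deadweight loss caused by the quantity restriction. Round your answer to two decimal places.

Without the quota, 91 - 3Q = 41 + 6Q gives Q* = 5.5556.
At Q = 4 the demand price is 91 - 3(4) = 79 and the supply price is 41 + 6(4) = 65.
Deadweight loss is the triangle between the curves from 4 to 5.5556: (1/2)(79 - 65)(5.5556 - 4) = 10.8889.

10.89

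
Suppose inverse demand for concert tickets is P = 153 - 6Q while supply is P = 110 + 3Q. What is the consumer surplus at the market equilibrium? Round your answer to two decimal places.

Set 153 - 6Q = 110 + 3Q, which gives 43 = 9Q, so Q* = 4.7778 and P* = 153 - 6(4.7778) = 124.3333.
The demand choke price is 153, so CS = (1/2)(Q*)(153 - P*) = (1/2)(4.7778)(28.6667) = 68.4815.

68.48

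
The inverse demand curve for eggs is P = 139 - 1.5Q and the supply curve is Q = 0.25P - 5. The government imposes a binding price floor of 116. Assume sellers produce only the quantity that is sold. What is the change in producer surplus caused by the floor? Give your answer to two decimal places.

65.51

Rewriting supply in inverse form: P = 20 + 4Q.
Free-market equilibrium: 139 - 1.5Q = 20 + 4Q gives Q* = 21.6364, P* = 106.5455.
At P = 116, buyers demand (139 - 116)/1.5 = 15.3333 while sellers would supply more, so the quantity traded is 15.3333 at price 116.
PS goes from (1/2)(21.6364)(86.5455) = 936.2645 to 1001.7778 (computed as (116 - 20)(15.3333) - (1/2)(4)(15.3333)^2), a change of 65.5133.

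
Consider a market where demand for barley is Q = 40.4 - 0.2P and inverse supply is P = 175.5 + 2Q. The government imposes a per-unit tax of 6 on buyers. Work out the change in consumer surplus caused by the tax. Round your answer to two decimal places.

Rewriting demand in inverse form: P = 202 - 5Q.
Pre-tax equilibrium: 202 - 5Q = 175.5 + 2Q gives Q* = 3.7857, P* = 183.0714.
A tax on buyers shifts demand down by 6: (202 - 6) - 5Q = 175.5 + 2Q, so Q_t = 2.9286. Buyers pay P_b = 187.3571; sellers receive P_s = P_b - 6 = 181.3571.
Consumers lose the trapezoid between P* and P_b out to Q_t plus the triangle from Q_t to Q*: change in CS = 21.4413 - 35.8291 = -14.3878.

-14.39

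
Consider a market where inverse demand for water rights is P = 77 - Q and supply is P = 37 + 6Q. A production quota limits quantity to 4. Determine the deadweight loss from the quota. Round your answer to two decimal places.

Without the quota, 77 - Q = 37 + 6Q gives Q* = 5.7143.
At Q = 4 the demand price is 77 - (4) = 73 and the supply price is 37 + 6(4) = 61.
DWL = (1/2)(gap between curves at 4) x (Q* - 4) = (1/2)(12)(1.7143) = 10.2857.

10.29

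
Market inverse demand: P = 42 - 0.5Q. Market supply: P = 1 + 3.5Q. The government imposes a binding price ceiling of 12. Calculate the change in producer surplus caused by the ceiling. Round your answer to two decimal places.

Without the control, 42 - 0.5Q = 1 + 3.5Q so Q* = 10.25 and P* = 36.875.
At the ceiling price 12, quantity supplied is (12 - 1)/3.5 = 3.1429; supply is the short side, so Q = 3.1429 trades at P = 12.
PS goes from (1/2)(10.25)(35.875) = 183.8594 to 17.2857 (computed as (12 - 1)(3.1429) - (1/2)(3.5)(3.1429)^2), a change of -166.5737.

-166.57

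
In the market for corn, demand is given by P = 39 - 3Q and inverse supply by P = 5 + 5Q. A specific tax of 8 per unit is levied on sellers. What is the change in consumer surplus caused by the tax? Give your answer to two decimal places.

Pre-tax equilibrium: 39 - 3Q = 5 + 5Q gives Q* = 4.25, P* = 26.25.
With the tax, sellers need 8 more per unit: 39 - 3Q = 5 + 5Q + 8, so Q_t = 3.25. Buyers pay P_b = 29.25; sellers receive P_s = P_b - 8 = 21.25.
Consumers lose the trapezoid between P* and P_b out to Q_t plus the triangle from Q_t to Q*: change in CS = 15.8438 - 27.0938 = -11.25.

-11.25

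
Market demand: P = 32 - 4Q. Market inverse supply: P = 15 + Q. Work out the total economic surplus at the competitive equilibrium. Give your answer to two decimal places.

Equilibrium: 32 - 4Q = 15 + Q, so Q* = 3.4 and P* = 18.4.
CS = (1/2)(3.4)(13.6) = 23.12 and PS = (1/2)(3.4)(3.4) = 5.78, so total surplus = 28.9.

28.90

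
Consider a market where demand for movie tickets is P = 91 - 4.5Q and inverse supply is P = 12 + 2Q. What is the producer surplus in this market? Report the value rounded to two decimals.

147.72

Equilibrium: 91 - 4.5Q = 12 + 2Q, so Q* = 12.1538 and P* = 36.3077.
PS is the area between P* and the supply curve from 0 to Q*: (1/2)(12.1538)(24.3077) = 147.716.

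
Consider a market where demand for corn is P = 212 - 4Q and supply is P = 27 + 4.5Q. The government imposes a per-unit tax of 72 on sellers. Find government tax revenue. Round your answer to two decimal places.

Without the tax, 212 - 4Q = 27 + 4.5Q so Q* = 21.7647 and P* = 124.9412.
A tax on sellers shifts supply up by 72: 212 - 4Q = 27 + 4.5Q + 72, so Q_t = 13.2941. Buyers pay P_b = 158.8235; sellers receive P_s = P_b - 72 = 86.8235.
Revenue is the tax times quantity traded: 72 x 13.2941 = 957.1765.

957.18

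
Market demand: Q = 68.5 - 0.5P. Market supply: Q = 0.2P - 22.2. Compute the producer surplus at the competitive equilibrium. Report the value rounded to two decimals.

Rewriting demand in inverse form: P = 137 - 2Q.
Rewriting supply in inverse form: P = 111 + 5Q.
Equilibrium: 137 - 2Q = 111 + 5Q, so Q* = 3.7143 and P* = 129.5714.
Producer surplus is the triangle above supply below P*: (1/2)(3.7143)(129.5714 - 111) = (1/2)(3.7143)(18.5714) = 34.4898.

34.49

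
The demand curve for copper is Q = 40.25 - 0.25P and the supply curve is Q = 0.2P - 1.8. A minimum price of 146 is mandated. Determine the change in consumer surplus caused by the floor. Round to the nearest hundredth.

-542.34

Rewriting demand in inverse form: P = 161 - 4Q.
Rewriting supply in inverse form: P = 9 + 5Q.
Free-market equilibrium: 161 - 4Q = 9 + 5Q gives Q* = 16.8889, P* = 93.4444.
At P = 146, buyers demand (161 - 146)/4 = 3.75 while sellers would supply more, so the quantity traded is 3.75 at price 146.
CS goes from (1/2)(16.8889)(67.5556) = 570.4691 to 28.125 (computed as (161 - 146)(3.75) - (1/2)(4)(3.75)^2), a change of -542.3441.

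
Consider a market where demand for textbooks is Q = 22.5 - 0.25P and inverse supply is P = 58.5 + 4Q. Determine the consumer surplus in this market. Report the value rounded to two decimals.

Rewriting demand in inverse form: P = 90 - 4Q.
Equilibrium: 90 - 4Q = 58.5 + 4Q, so Q* = 3.9375 and P* = 74.25.
The demand choke price is 90, so CS = (1/2)(Q*)(90 - P*) = (1/2)(3.9375)(15.75) = 31.0078.

31.01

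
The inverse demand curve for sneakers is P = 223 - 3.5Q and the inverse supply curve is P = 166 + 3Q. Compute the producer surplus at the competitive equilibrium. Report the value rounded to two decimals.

115.35

Set 223 - 3.5Q = 166 + 3Q, which gives 57 = 6.5Q, so Q* = 8.7692 and P* = 223 - 3.5(8.7692) = 192.3077.
PS is the area between P* and the supply curve from 0 to Q*: (1/2)(8.7692)(26.3077) = 115.3491.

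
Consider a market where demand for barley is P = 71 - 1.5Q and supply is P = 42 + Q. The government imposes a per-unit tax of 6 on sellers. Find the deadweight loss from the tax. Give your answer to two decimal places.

7.20

Pre-tax equilibrium: 71 - 1.5Q = 42 + Q gives Q* = 11.6, P* = 53.6.
With the tax, sellers need 6 more per unit: 71 - 1.5Q = 42 + Q + 6, so Q_t = 9.2. Buyers pay P_b = 57.2; sellers receive P_s = P_b - 6 = 51.2.
The welfare triangle lost has base Q* - Q_t = 2.4 and height t = 6, so DWL = (1/2)(2.4)(6) = 7.2.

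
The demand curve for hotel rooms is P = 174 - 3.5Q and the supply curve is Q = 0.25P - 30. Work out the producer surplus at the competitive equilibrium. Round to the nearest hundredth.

103.68

Rewriting supply in inverse form: P = 120 + 4Q.
Equilibrium: 174 - 3.5Q = 120 + 4Q, so Q* = 7.2 and P* = 148.8.
Producer surplus is the triangle above supply below P*: (1/2)(7.2)(148.8 - 120) = (1/2)(7.2)(28.8) = 103.68.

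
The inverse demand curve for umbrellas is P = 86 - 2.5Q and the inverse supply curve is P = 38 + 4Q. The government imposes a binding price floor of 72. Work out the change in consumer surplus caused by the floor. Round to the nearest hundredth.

Without the control, 86 - 2.5Q = 38 + 4Q so Q* = 7.3846 and P* = 67.5385.
At P = 72, buyers demand (86 - 72)/2.5 = 5.6 while sellers would supply more, so the quantity traded is 5.6 at price 72.
CS goes from (1/2)(7.3846)(18.4615) = 68.1657 to 39.2 (computed as (86 - 72)(5.6) - (1/2)(2.5)(5.6)^2), a change of -28.9657.

-28.97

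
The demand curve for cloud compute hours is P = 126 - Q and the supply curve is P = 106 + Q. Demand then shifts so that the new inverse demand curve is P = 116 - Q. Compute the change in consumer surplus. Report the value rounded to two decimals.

Initial equilibrium: Q_0 = 10, P_0 = 116; CS_0 = (1/2)(10)(10) = 50, PS_0 = (1/2)(10)(10) = 50.
New equilibrium: 116 - Q = 106 + Q gives Q_1 = 5, P_1 = 111; CS_1 = 12.5, PS_1 = 12.5.
Change in consumer surplus = 12.5 - 50 = -37.5.

-37.50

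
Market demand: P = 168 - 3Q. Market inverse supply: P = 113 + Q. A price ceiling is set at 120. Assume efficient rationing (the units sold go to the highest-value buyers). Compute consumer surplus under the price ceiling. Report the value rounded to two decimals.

262.50

Without the control, 168 - 3Q = 113 + Q so Q* = 13.75 and P* = 126.75.
At the ceiling price 120, quantity supplied is (120 - 113)/1 = 7; supply is the short side, so Q = 7 trades at P = 120.
The demand price at Q = 7 is 147. CS is the trapezoid between demand and 120 over [0, 7]: (1/2)[(168 - 120) + (147 - 120)](7) = 262.5.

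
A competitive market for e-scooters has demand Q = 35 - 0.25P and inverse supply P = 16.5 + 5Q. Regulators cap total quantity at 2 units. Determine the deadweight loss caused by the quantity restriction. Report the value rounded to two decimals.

Rewriting demand in inverse form: P = 140 - 4Q.
Unrestricted equilibrium: Q* = (140 - 16.5)/(4 + 5) = 13.7222.
At Q = 2 the demand price is 140 - 4(2) = 132 and the supply price is 16.5 + 5(2) = 26.5.
Deadweight loss is the triangle between the curves from 2 to 13.7222: (1/2)(132 - 26.5)(13.7222 - 2) = 618.3472.

618.35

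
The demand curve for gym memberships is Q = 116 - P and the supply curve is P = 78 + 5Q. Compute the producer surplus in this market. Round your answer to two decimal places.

100.28

Rewriting demand in inverse form: P = 116 - Q.
Equilibrium: 116 - Q = 78 + 5Q, so Q* = 6.3333 and P* = 109.6667.
PS is the area between P* and the supply curve from 0 to Q*: (1/2)(6.3333)(31.6667) = 100.2778.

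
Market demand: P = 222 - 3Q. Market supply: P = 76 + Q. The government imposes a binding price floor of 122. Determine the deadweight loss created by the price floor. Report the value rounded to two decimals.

20.06

Without the control, 222 - 3Q = 76 + Q so Q* = 36.5 and P* = 112.5.
At P = 122, buyers demand (222 - 122)/3 = 33.3333 while sellers would supply more, so the quantity traded is 33.3333 at price 122.
The lost-trades triangle has base Q* - 33.3333 = 3.1667 and height equal to the gap between the curves at Q = 33.3333, which is 122 - 109.3333 = 12.6667. DWL = (1/2)(3.1667)(12.6667) = 20.0556.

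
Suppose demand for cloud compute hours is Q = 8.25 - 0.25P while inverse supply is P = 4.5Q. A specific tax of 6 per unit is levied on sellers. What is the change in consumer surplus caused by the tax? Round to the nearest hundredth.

Rewriting demand in inverse form: P = 33 - 4Q.
Pre-tax equilibrium: 33 - 4Q = 4.5Q gives Q* = 3.8824, P* = 17.4706.
A tax on sellers shifts supply up by 6: 33 - 4Q = 4.5Q + 6, so Q_t = 3.1765. Buyers pay P_b = 20.2941; sellers receive P_s = P_b - 6 = 14.2941.
CS falls from (1/2)(3.8824)(15.5294) = 30.1453 to (1/2)(3.1765)(12.7059) = 20.1799, a change of -9.9654.

-9.97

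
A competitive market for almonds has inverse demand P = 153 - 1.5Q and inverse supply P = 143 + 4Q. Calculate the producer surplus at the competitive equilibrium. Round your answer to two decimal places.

Equilibrium: 153 - 1.5Q = 143 + 4Q, so Q* = 1.8182 and P* = 150.2727.
PS is the area between P* and the supply curve from 0 to Q*: (1/2)(1.8182)(7.2727) = 6.6116.

6.61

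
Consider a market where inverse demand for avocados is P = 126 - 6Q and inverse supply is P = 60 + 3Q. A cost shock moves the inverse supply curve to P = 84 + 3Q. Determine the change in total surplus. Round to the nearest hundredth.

-144.00

Initial equilibrium: Q_0 = 7.3333, P_0 = 82; CS_0 = (1/2)(7.3333)(44) = 161.3333, PS_0 = (1/2)(7.3333)(22) = 80.6667.
New equilibrium: 126 - 6Q = 84 + 3Q gives Q_1 = 4.6667, P_1 = 98; CS_1 = 65.3333, PS_1 = 32.6667.
Change in total surplus = (65.3333 + 32.6667) - (161.3333 + 80.6667) = -144.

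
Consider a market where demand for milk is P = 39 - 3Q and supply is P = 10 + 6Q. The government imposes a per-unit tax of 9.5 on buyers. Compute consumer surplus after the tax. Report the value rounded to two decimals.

7.04

Without the tax, 39 - 3Q = 10 + 6Q so Q* = 3.2222 and P* = 29.3333.
With the tax, buyers' net willingness to pay falls by 9.5: (39 - 9.5) - 3Q = 10 + 6Q, so Q_t = 2.1667. Buyers pay P_b = 32.5; sellers receive P_s = P_b - 9.5 = 23.
Consumer surplus is the triangle under demand above P_b: (1/2)(2.1667)(39 - 32.5) = 7.0417.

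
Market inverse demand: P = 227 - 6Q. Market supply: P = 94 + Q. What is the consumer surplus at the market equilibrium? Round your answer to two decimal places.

1083.00

Set 227 - 6Q = 94 + Q, which gives 133 = 7Q, so Q* = 19 and P* = 227 - 6(19) = 113.
CS is the area between the demand curve and P* from 0 to Q*: (1/2)(19)(114) = 1083.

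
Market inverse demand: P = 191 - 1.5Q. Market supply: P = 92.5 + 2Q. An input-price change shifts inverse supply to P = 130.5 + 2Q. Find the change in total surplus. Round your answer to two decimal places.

Initial equilibrium: Q_0 = 28.1429, P_0 = 148.7857; CS_0 = (1/2)(28.1429)(42.2143) = 594.0153, PS_0 = (1/2)(28.1429)(56.2857) = 792.0204.
New equilibrium: 191 - 1.5Q = 130.5 + 2Q gives Q_1 = 17.2857, P_1 = 165.0714; CS_1 = 224.0969, PS_1 = 298.7959.
Change in total surplus = (224.0969 + 298.7959) - (594.0153 + 792.0204) = -863.1429.

-863.14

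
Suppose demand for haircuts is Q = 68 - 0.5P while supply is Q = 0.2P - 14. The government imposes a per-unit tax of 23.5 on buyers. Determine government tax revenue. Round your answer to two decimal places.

142.68

Rewriting demand in inverse form: P = 136 - 2Q.
Rewriting supply in inverse form: P = 70 + 5Q.
Without the tax, 136 - 2Q = 70 + 5Q so Q* = 9.4286 and P* = 117.1429.
With the tax, buyers' net willingness to pay falls by 23.5: (136 - 23.5) - 2Q = 70 + 5Q, so Q_t = 6.0714. Buyers pay P_b = 123.8571; sellers receive P_s = P_b - 23.5 = 100.3571.
Tax revenue = t x Q_t = 23.5 x 6.0714 = 142.6786.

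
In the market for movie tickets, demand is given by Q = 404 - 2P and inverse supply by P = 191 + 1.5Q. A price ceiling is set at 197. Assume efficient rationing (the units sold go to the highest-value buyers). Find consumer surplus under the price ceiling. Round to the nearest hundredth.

Rewriting demand in inverse form: P = 202 - 0.5Q.
Free-market equilibrium: 202 - 0.5Q = 191 + 1.5Q gives Q* = 5.5, P* = 199.25.
At P = 197, sellers supply (197 - 191)/1.5 = 4 while buyers want more, so the quantity traded is 4 at price 197.
The demand price at Q = 4 is 200. CS is the trapezoid between demand and 197 over [0, 4]: (1/2)[(202 - 197) + (200 - 197)](4) = 16.

16.00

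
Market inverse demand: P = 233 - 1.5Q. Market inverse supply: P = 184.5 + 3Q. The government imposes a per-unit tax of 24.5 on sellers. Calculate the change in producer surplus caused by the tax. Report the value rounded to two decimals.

Pre-tax equilibrium: 233 - 1.5Q = 184.5 + 3Q gives Q* = 10.7778, P* = 216.8333.
A tax on sellers shifts supply up by 24.5: 233 - 1.5Q = 184.5 + 3Q + 24.5, so Q_t = 5.3333. Buyers pay P_b = 225; sellers receive P_s = P_b - 24.5 = 200.5.
Producers lose the trapezoid between P_s and P* out to Q_t plus the triangle from Q_t to Q*: change in PS = 42.6667 - 174.2407 = -131.5741.

-131.57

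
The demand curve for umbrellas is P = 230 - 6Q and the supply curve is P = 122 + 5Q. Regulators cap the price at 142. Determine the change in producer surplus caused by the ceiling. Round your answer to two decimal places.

Free-market equilibrium: 230 - 6Q = 122 + 5Q gives Q* = 9.8182, P* = 171.0909.
At the ceiling price 142, quantity supplied is (142 - 122)/5 = 4; supply is the short side, so Q = 4 trades at P = 142.
PS goes from (1/2)(9.8182)(49.0909) = 240.9917 to 40 (computed as (142 - 122)(4) - (1/2)(5)(4)^2), a change of -200.9917.

-200.99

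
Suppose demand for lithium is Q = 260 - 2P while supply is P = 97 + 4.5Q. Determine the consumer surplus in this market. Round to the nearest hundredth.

Rewriting demand in inverse form: P = 130 - 0.5Q.
Equilibrium: 130 - 0.5Q = 97 + 4.5Q, so Q* = 6.6 and P* = 126.7.
The demand choke price is 130, so CS = (1/2)(Q*)(130 - P*) = (1/2)(6.6)(3.3) = 10.89.

10.89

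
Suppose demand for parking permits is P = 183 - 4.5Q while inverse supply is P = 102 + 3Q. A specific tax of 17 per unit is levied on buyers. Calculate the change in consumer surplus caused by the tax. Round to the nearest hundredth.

-98.60

Without the tax, 183 - 4.5Q = 102 + 3Q so Q* = 10.8 and P* = 134.4.
With the tax, buyers' net willingness to pay falls by 17: (183 - 17) - 4.5Q = 102 + 3Q, so Q_t = 8.5333. Buyers pay P_b = 144.6; sellers receive P_s = P_b - 17 = 127.6.
Consumers lose the trapezoid between P* and P_b out to Q_t plus the triangle from Q_t to Q*: change in CS = 163.84 - 262.44 = -98.6.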